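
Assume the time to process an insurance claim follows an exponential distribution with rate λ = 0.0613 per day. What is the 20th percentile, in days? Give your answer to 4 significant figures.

Set 1 − e^(−λt) = 0.2, so t = −ln(0.8)/λ = 0.22314/0.0613 ≈ 3.64019 days.

3.640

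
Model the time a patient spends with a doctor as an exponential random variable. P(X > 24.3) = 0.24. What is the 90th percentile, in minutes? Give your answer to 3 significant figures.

39.2

e^(−λ·24.3) = 0.24 ⇒ λ = −ln(0.24)/24.3 = 0.0587291.
90th percentile: 1 − e^(−λt) = 0.9, t = −ln(0.1)/λ = 39.2069 minutes.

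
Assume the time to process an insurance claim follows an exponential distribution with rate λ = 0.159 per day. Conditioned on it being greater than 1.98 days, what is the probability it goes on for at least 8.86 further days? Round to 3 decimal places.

0.244

The exponential is memoryless, so the remaining time is again Exp(λ): the condition X > 1.98 is irrelevant.
P(X > 8.86) = e^(−1.4087) ≈ 0.244.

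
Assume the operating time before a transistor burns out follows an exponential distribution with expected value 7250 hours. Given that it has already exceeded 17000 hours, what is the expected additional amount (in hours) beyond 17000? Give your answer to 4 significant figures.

The rate is λ = 1/7250 = 0.000137931 per hour.
By memorylessness, the remaining amount past any threshold is again Exp(λ) with mean 1/λ = 7250 hours.

7250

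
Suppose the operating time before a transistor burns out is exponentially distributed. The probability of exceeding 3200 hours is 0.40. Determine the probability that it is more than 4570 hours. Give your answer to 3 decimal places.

0.270

e^(−λ·3200) = 0.40 ⇒ λ = −ln(0.40)/3200 = 0.000286341.
P(X > 4570) = e^(−0.000286341·4570) = e^(−1.3086) ≈ 0.270.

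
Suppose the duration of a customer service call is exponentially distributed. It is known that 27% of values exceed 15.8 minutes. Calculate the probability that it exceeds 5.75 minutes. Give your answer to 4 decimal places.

0.6210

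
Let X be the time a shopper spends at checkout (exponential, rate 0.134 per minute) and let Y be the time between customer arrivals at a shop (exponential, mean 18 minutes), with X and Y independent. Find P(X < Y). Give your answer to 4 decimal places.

λ_1 = 0.134, λ_2 = 1/18 = 0.0555556.
For independent exponentials, P(X < Y) = λ_1/(λ_1+λ_2) = 0.134/0.189556 ≈ 0.7069.

0.7069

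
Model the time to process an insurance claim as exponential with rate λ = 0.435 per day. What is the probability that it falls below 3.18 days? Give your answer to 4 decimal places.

0.7493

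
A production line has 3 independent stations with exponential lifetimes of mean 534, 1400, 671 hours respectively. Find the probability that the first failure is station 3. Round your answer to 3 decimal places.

0.366

Rates: λ_i = 1/mean_i → 0.00187266, 0.000714286, 0.00149031; Σλ = 0.00407726.
P(station 3 first) = λ_3/Σλ = 0.00149031/0.00407726 ≈ 0.366.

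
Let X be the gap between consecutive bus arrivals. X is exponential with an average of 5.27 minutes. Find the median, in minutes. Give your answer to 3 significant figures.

The rate is λ = 1/5.27 = 0.189753 per minute.
Set 1 − e^(−λt) = 0.5, so t = −ln(0.5)/λ = 0.69315/0.189753 ≈ 3.65289 minutes.

3.65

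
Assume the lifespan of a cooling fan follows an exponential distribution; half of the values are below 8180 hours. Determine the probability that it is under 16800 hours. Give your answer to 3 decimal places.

0.759

For an exponential, median = ln(2)/λ, so λ = ln 2 / 8180 = 0.0000847368 per hour.
P(X ≤ 16800) = 1 − e^(−λ·16800) = 1 − e^(−1.4236) ≈ 0.759.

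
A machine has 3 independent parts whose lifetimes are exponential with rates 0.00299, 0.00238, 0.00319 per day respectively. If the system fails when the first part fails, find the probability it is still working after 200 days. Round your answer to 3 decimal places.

0.181

The time to first failure is exponential with rate Σλ = 0.00299 + 0.00238 + 0.00319 = 0.00856.
P(min > 200) = e^(−0.00856·200) = e^(−1.712) ≈ 0.181.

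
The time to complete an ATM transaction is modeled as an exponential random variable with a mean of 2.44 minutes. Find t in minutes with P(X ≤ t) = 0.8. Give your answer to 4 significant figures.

3.927

The rate is λ = 1/2.44 = 0.409836 per minute.
Set 1 − e^(−λt) = 0.8, so t = −ln(0.2)/λ = 1.6094/0.409836 ≈ 3.92703 minutes.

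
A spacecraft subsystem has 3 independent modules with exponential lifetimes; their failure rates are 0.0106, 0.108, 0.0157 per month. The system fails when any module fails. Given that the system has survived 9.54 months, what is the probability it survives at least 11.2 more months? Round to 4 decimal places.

0.2222

Time to first failure ~ Exp(Σλ) with Σλ = 0.1343.
By memorylessness, P(T > 9.54+11.2 | T > 9.54) = P(T > 11.2) = e^(−0.1343·11.2) ≈ 0.2222.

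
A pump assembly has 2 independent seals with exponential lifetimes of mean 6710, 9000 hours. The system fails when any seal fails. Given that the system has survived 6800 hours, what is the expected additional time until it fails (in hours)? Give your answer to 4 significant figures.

3844

First-failure rate Σλ = 1/6710 + 1/9000 = 0.000260142.
By memorylessness the expected residual is 1/Σλ = 3844.05 hours, regardless of the 6800 already elapsed.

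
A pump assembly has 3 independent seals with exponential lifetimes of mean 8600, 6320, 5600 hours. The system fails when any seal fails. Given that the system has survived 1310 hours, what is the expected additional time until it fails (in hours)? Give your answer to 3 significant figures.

First-failure rate Σλ = 1/8600 + 1/6320 + 1/5600 = 0.000453078.
By memorylessness the expected residual is 1/Σλ = 2207.12 hours, regardless of the 1310 already elapsed.

2210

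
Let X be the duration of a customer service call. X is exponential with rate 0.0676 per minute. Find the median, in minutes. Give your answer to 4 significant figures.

Set 1 − e^(−λt) = 0.5, so t = −ln(0.5)/λ = 0.69315/0.0676 ≈ 10.2537 minutes.

10.25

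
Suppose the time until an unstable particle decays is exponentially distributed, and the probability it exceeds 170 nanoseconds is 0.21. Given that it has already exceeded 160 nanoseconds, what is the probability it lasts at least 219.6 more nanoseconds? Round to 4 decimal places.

0.1332

From e^(−λ·170) = 0.21, λ = −ln(0.21)/170 = 0.00918028.
Memoryless: P(X > 160+219.6 | X > 160) = P(X > 219.6) = e^(−0.00918028·219.6) ≈ 0.1332.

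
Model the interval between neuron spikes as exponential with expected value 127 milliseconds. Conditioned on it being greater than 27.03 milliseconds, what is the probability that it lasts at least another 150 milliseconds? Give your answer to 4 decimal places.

The rate is λ = 1/127 = 0.00787402 per millisecond.
The exponential is memoryless, so the remaining time is again Exp(λ): the condition X > 27.03 is irrelevant.
P(X > 150) = e^(−1.1811) ≈ 0.3069.

0.3069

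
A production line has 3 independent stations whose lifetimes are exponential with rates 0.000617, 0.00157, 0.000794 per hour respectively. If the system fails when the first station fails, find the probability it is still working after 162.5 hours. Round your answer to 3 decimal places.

The time to first failure is exponential with rate Σλ = 0.000617 + 0.00157 + 0.000794 = 0.002981.
P(min > 162.5) = e^(−0.002981·162.5) = e^(−0.48441) ≈ 0.616.

0.616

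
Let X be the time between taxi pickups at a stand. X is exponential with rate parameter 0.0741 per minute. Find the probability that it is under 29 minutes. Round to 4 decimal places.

0.8834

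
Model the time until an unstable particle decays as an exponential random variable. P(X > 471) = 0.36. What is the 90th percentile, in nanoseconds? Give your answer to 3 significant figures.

e^(−λ·471) = 0.36 ⇒ λ = −ln(0.36)/471 = 0.00216911.
90th percentile: 1 − e^(−λt) = 0.9, t = −ln(0.1)/λ = 1061.53 nanoseconds.

1060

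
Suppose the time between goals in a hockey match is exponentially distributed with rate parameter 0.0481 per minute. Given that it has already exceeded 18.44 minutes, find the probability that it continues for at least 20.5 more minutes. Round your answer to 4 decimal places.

0.3730

By the memoryless property, P(X > 18.44+20.5 | X > 18.44) = P(X > 20.5).
P(X > 20.5) = e^(−0.98605) ≈ 0.3730.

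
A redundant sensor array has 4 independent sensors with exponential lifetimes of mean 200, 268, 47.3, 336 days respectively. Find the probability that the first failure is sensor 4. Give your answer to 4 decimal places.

0.0906

Rates: λ_i = 1/mean_i → 0.005, 0.00373134, 0.0211416, 0.00297619; Σλ = 0.0328492.
P(sensor 4 first) = λ_4/Σλ = 0.00297619/0.0328492 ≈ 0.0906.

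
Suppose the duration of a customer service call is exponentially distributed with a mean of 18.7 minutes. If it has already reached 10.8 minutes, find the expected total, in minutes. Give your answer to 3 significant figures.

The rate is λ = 1/18.7 = 0.0534759 per minute.
By memorylessness, E[X | X > 10.8] = 10.8 + 1/λ = 10.8 + 18.7 = 29.5 minutes.

29.5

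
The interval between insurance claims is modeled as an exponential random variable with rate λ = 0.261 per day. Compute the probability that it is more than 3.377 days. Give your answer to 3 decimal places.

P(X > 3.377) = e^(−λ·3.377) = e^(−0.8814) ≈ 0.414.

0.414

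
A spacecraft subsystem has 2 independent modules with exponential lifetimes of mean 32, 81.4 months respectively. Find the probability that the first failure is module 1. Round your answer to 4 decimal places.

Rates: λ_i = 1/mean_i → 0.03125, 0.012285; Σλ = 0.043535.
P(module 1 first) = λ_1/Σλ = 0.03125/0.043535 ≈ 0.7178.

0.7178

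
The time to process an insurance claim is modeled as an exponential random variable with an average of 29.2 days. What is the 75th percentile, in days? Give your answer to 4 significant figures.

The rate is λ = 1/29.2 = 0.0342466 per day.
Set 1 − e^(−λt) = 0.75, so t = −ln(0.25)/λ = 1.3863/0.0342466 ≈ 40.4798 days.

40.48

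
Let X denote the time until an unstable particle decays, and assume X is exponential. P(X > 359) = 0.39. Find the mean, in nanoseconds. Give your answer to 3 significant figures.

e^(−λ·359) = 0.39 ⇒ λ = −ln(0.39)/359 = 0.00262287.
Mean = 1/λ = 381.262 nanoseconds.

381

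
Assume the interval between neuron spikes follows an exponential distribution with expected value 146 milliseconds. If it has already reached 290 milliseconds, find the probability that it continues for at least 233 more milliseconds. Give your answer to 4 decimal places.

0.2027

The rate is λ = 1/146 = 0.00684932 per millisecond.
P(X > s+t | X > s) = e^(−λ(s+t))/e^(−λs) = e^(−λt), independent of s = 290.
P(X > 233) = e^(−1.5959) ≈ 0.2027.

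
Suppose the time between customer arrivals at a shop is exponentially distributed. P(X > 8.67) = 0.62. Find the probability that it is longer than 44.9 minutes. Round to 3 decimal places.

e^(−λ·8.67) = 0.62 ⇒ λ = −ln(0.62)/8.67 = 0.0551368.
P(X > 44.9) = e^(−0.0551368·44.9) = e^(−2.4756) ≈ 0.084.

0.084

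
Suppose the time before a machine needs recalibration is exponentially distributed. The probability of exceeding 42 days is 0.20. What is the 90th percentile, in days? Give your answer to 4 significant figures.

e^(−λ·42) = 0.20 ⇒ λ = −ln(0.20)/42 = 0.03832.
90th percentile: 1 − e^(−λt) = 0.9, t = −ln(0.1)/λ = 60.0884 days.

60.09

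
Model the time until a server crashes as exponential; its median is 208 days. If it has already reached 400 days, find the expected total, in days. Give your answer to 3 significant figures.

700

For an exponential, median = ln(2)/λ, so λ = ln 2 / 208 = 0.00333244 per day.
By memorylessness, E[X | X > 400] = 400 + 1/λ = 400 + 300.081 = 700.081 days.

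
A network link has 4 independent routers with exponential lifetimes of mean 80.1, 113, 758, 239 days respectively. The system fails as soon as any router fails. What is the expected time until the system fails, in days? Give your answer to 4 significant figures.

The first failure time is exponential with rate Σλ_i = 1/80.1 + 1/113 + 1/758 + 1/239 = 0.0268373 per day.
E[min] = 1/Σλ = 1/0.0268373 = 37.2616 days.

37.26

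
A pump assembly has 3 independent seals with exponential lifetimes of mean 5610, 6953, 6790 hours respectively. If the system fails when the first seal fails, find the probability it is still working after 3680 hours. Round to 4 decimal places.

0.1778

The first failure time is exponential with rate Σλ_i = 1/5610 + 1/6953 + 1/6790 = 0.000469351 per hour.
P(min > 3680) = e^(−0.000469351·3680) = e^(−1.7272) ≈ 0.1778.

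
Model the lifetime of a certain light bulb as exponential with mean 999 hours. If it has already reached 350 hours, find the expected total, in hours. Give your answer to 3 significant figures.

1350

The rate is λ = 1/999 = 0.001001 per hour.
By memorylessness, E[X | X > 350] = 350 + 1/λ = 350 + 999 = 1349 hours.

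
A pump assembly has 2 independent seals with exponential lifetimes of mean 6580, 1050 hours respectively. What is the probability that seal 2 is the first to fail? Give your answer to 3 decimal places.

Rates: λ_i = 1/mean_i → 0.000151976, 0.000952381; Σλ = 0.00110436.
P(seal 2 first) = λ_2/Σλ = 0.000952381/0.00110436 ≈ 0.862.

0.862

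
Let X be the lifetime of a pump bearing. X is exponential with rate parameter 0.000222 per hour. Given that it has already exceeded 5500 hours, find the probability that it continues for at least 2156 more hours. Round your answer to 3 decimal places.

0.620

P(X > s+t | X > s) = e^(−λ(s+t))/e^(−λs) = e^(−λt), independent of s = 5500.
P(X > 2156) = e^(−0.47863) ≈ 0.620.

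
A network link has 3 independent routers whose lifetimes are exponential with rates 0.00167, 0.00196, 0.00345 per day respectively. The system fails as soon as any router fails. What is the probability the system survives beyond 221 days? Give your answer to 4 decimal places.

0.2092

The time to first failure is exponential with rate Σλ = 0.00167 + 0.00196 + 0.00345 = 0.00708.
P(min > 221) = e^(−0.00708·221) = e^(−1.5647) ≈ 0.2092.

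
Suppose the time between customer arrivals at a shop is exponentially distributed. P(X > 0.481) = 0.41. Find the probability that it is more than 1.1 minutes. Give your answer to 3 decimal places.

0.130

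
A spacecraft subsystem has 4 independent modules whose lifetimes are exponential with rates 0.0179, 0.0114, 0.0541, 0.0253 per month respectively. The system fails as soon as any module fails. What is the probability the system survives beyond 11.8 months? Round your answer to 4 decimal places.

0.2773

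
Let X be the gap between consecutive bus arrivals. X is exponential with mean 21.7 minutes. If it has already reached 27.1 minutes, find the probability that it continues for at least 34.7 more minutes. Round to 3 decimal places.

0.202

The rate is λ = 1/21.7 = 0.0460829 per minute.
By the memoryless property, P(X > 27.1+34.7 | X > 27.1) = P(X > 34.7).
P(X > 34.7) = e^(−1.5991) ≈ 0.202.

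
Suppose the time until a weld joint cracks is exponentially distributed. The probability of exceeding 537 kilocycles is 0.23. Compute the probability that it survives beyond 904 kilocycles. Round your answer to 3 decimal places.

0.084

e^(−λ·537) = 0.23 ⇒ λ = −ln(0.23)/537 = 0.00273683.
P(X > 904) = e^(−0.00273683·904) = e^(−2.4741) ≈ 0.084.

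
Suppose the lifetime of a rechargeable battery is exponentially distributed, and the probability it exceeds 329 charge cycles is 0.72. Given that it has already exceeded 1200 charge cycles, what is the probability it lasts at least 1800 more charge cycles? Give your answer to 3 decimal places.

0.166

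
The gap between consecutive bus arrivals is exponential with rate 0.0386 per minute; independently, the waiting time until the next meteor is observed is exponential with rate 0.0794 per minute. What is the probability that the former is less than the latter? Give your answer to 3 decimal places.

0.327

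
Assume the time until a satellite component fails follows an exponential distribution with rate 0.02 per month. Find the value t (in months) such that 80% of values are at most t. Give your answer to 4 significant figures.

Set 1 − e^(−λt) = 0.8, so t = −ln(0.2)/λ = 1.6094/0.02 ≈ 80.4719 months.

80.47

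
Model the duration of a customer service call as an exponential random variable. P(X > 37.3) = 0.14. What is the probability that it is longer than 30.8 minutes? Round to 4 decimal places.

0.1972

e^(−λ·37.3) = 0.14 ⇒ λ = −ln(0.14)/37.3 = 0.0527108.
P(X > 30.8) = e^(−0.0527108·30.8) = e^(−1.6235) ≈ 0.1972.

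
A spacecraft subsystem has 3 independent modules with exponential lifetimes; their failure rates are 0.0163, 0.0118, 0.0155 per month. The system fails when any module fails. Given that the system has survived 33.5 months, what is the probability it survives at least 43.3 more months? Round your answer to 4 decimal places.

Time to first failure ~ Exp(Σλ) with Σλ = 0.0436.
By memorylessness, P(T > 33.5+43.3 | T > 33.5) = P(T > 43.3) = e^(−0.0436·43.3) ≈ 0.1514.

0.1514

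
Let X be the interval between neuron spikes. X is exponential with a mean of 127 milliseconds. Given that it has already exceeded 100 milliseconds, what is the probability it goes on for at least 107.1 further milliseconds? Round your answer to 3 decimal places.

0.430

The rate is λ = 1/127 = 0.00787402 per millisecond.
The exponential is memoryless, so the remaining time is again Exp(λ): the condition X > 100 is irrelevant.
P(X > 107.1) = e^(−0.84331) ≈ 0.430.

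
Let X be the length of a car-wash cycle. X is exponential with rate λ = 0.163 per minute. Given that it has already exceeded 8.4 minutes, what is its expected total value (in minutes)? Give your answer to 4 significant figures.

14.53

By memorylessness, E[X | X > 8.4] = 8.4 + 1/λ = 8.4 + 6.13497 = 14.535 minutes.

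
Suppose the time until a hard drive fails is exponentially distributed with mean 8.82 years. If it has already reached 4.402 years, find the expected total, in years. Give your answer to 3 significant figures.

13.2

The rate is λ = 1/8.82 = 0.113379 per year.
By memorylessness, E[X | X > 4.402] = 4.402 + 1/λ = 4.402 + 8.82 = 13.222 years.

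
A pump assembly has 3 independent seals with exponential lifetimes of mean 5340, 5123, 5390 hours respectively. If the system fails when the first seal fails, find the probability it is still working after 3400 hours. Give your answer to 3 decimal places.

The first failure time is exponential with rate Σλ_i = 1/5340 + 1/5123 + 1/5390 = 0.000567993 per hour.
P(min > 3400) = e^(−0.000567993·3400) = e^(−1.9312) ≈ 0.145.

0.145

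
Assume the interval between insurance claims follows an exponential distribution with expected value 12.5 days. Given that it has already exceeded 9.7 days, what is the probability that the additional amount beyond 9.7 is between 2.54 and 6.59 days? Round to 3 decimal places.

0.226

The rate is λ = 1/12.5 = 0.08 per day.
Memoryless: the residual past 9.7 is again Exp(λ).
P(2.54 < residual < 6.59) = e^(−λ·2.54) − e^(−λ·6.59) = 0.81612 − 0.59026 ≈ 0.226.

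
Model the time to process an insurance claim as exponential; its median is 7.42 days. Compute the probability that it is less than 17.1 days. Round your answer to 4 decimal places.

0.7976

For an exponential, median = ln(2)/λ, so λ = ln 2 / 7.42 = 0.0934161 per day.
P(X ≤ 17.1) = 1 − e^(−λ·17.1) = 1 − e^(−1.5974) ≈ 0.7976.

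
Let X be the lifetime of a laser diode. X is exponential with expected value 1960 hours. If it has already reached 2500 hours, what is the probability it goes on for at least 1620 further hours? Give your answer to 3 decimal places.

0.438

The rate is λ = 1/1960 = 0.000510204 per hour.
P(X > s+t | X > s) = e^(−λ(s+t))/e^(−λs) = e^(−λt), independent of s = 2500.
P(X > 1620) = e^(−0.82653) ≈ 0.438.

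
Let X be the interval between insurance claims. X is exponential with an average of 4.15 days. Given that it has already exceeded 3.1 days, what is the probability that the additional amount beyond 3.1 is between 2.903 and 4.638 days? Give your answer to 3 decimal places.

0.170

The rate is λ = 1/4.15 = 0.240964 per day.
Memoryless: the residual past 3.1 is again Exp(λ).
P(2.903 < residual < 4.638) = e^(−λ·2.903) − e^(−λ·4.638) = 0.49682 − 0.32707 ≈ 0.170.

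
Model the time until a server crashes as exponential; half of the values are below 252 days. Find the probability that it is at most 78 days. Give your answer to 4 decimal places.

For an exponential, median = ln(2)/λ, so λ = ln 2 / 252 = 0.00275058 per day.
P(X ≤ 78) = 1 − e^(−λ·78) = 1 − e^(−0.21455) ≈ 0.1931.

0.1931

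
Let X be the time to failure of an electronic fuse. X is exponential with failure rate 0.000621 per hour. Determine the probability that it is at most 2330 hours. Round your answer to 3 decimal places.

P(X ≤ 2330) = 1 − e^(−λ·2330) = 1 − e^(−1.4469) ≈ 0.765.

0.765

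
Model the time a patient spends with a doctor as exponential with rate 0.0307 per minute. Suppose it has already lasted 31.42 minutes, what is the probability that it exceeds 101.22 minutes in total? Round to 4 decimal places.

0.1173

P(X > s+t | X > s) = e^(−λ(s+t))/e^(−λs) = e^(−λt), independent of s = 31.42.
P(X > 69.8) = e^(−2.1429) ≈ 0.1173.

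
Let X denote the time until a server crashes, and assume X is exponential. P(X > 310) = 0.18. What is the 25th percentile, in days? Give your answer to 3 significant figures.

e^(−λ·310) = 0.18 ⇒ λ = −ln(0.18)/310 = 0.00553161.
25th percentile: 1 − e^(−λt) = 0.25, t = −ln(0.75)/λ = 52.007 days.

52.0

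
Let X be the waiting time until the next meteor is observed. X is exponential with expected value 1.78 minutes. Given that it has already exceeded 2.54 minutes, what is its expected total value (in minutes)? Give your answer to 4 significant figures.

The rate is λ = 1/1.78 = 0.561798 per minute.
By memorylessness, E[X | X > 2.54] = 2.54 + 1/λ = 2.54 + 1.78 = 4.32 minutes.

4.320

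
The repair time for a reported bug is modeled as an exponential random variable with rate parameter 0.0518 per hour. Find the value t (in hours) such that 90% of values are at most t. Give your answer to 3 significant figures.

44.5

Set 1 − e^(−λt) = 0.9, so t = −ln(0.1)/λ = 2.3026/0.0518 ≈ 44.4514 hours.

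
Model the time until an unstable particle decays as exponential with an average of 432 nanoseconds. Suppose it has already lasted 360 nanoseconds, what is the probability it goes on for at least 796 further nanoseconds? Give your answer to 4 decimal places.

The rate is λ = 1/432 = 0.00231481 per nanosecond.
The exponential is memoryless, so the remaining time is again Exp(λ): the condition X > 360 is irrelevant.
P(X > 796) = e^(−1.8426) ≈ 0.1584.

0.1584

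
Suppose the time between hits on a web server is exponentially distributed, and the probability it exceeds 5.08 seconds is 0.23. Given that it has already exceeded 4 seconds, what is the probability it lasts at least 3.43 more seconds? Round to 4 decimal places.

From e^(−λ·5.08) = 0.23, λ = −ln(0.23)/5.08 = 0.289306.
Memoryless: P(X > 4+3.43 | X > 4) = P(X > 3.43) = e^(−0.289306·3.43) ≈ 0.3707.

0.3707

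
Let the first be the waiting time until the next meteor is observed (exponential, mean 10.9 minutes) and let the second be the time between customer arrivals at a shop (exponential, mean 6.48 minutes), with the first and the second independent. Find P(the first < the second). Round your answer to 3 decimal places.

λ_1 = 1/10.9 = 0.0917431, λ_2 = 1/6.48 = 0.154321.
For independent exponentials, P(the first < the second) = λ_1/(λ_1+λ_2) = 0.0917431/0.246064 ≈ 0.373.

0.373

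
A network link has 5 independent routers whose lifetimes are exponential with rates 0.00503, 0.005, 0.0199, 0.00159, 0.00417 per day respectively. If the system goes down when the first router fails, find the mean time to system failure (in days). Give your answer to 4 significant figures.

28.02

The time to first failure is exponential with rate Σλ = 0.00503 + 0.005 + 0.0199 + 0.00159 + 0.00417 = 0.03569.
E[min] = 1/Σλ = 1/0.03569 = 28.0191 days.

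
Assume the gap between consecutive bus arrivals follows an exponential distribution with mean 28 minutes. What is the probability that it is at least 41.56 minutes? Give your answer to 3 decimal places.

The rate is λ = 1/28 = 0.0357143 per minute.
P(X > 41.56) = e^(−λ·41.56) = e^(−1.4843) ≈ 0.227.

0.227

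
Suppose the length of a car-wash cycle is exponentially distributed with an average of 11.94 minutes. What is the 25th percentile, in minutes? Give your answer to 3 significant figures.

The rate is λ = 1/11.94 = 0.0837521 per minute.
Set 1 − e^(−λt) = 0.25, so t = −ln(0.75)/λ = 0.28768/0.0837521 ≈ 3.43492 minutes.

3.43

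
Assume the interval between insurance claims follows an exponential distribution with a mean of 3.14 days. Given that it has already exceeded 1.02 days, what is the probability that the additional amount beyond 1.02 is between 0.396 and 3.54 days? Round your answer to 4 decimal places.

0.5576

The rate is λ = 1/3.14 = 0.318471 per day.
Memoryless: the residual past 1.02 is again Exp(λ).
P(0.396 < residual < 3.54) = e^(−λ·0.396) − e^(−λ·3.54) = 0.88151 − 0.32388 ≈ 0.5576.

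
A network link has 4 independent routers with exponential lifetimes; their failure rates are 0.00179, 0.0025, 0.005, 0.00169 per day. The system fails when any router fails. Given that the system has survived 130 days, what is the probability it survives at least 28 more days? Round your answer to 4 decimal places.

0.7353

Time to first failure ~ Exp(Σλ) with Σλ = 0.01098.
By memorylessness, P(T > 130+28 | T > 130) = P(T > 28) = e^(−0.01098·28) ≈ 0.7353.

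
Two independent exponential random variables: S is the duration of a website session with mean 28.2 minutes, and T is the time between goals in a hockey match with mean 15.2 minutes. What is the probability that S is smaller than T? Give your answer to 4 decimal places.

λ_1 = 1/28.2 = 0.035461, λ_2 = 1/15.2 = 0.0657895.
For independent exponentials, P(S < T) = λ_1/(λ_1+λ_2) = 0.035461/0.10125 ≈ 0.3502.

0.3502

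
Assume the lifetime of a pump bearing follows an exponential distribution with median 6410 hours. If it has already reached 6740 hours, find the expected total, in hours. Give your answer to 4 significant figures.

15990

For an exponential, median = ln(2)/λ, so λ = ln 2 / 6410 = 0.000108135 per hour.
By memorylessness, E[X | X > 6740] = 6740 + 1/λ = 6740 + 9247.68 = 15987.7 hours.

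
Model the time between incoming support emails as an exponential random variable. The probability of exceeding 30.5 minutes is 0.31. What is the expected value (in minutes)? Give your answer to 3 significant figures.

26.0

e^(−λ·30.5) = 0.31 ⇒ λ = −ln(0.31)/30.5 = 0.0383994.
Mean = 1/λ = 26.042 minutes.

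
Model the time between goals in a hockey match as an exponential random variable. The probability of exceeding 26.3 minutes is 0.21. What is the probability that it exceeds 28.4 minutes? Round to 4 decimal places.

0.1854

e^(−λ·26.3) = 0.21 ⇒ λ = −ln(0.21)/26.3 = 0.0593402.
P(X > 28.4) = e^(−0.0593402·28.4) = e^(−1.6853) ≈ 0.1854.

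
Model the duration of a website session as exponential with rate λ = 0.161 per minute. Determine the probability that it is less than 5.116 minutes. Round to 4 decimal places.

0.5612

P(X ≤ 5.116) = 1 − e^(−λ·5.116) = 1 − e^(−0.82368) ≈ 0.5612.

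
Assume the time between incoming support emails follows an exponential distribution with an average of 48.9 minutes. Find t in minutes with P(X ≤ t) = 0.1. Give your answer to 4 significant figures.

The rate is λ = 1/48.9 = 0.0204499 per minute.
Set 1 − e^(−λt) = 0.1, so t = −ln(0.9)/λ = 0.10536/0.0204499 ≈ 5.15213 minutes.

5.152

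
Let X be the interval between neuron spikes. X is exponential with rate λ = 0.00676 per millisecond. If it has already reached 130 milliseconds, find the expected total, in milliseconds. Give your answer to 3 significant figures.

By memorylessness, E[X | X > 130] = 130 + 1/λ = 130 + 147.929 = 277.929 milliseconds.

278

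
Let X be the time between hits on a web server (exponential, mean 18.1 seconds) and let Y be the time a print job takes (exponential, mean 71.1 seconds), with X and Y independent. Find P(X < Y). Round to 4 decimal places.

0.7971

λ_1 = 1/18.1 = 0.0552486, λ_2 = 1/71.1 = 0.0140647.
For independent exponentials, P(X < Y) = λ_1/(λ_1+λ_2) = 0.0552486/0.0693133 ≈ 0.7971.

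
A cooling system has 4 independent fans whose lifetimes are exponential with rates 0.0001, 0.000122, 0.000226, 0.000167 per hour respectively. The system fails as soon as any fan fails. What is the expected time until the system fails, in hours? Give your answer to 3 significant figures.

The time to first failure is exponential with rate Σλ = 0.0001 + 0.000122 + 0.000226 + 0.000167 = 0.000615.
E[min] = 1/Σλ = 1/0.000615 = 1626.02 hours.

1630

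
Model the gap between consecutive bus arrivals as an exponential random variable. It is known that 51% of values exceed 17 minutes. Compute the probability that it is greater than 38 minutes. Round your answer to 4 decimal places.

0.2220

e^(−λ·17) = 0.51 ⇒ λ = −ln(0.51)/17 = 0.0396085.
P(X > 38) = e^(−0.0396085·38) = e^(−1.5051) ≈ 0.2220.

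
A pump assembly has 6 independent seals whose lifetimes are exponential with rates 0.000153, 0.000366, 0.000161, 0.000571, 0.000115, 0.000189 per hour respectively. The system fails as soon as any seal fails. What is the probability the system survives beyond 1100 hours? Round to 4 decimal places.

The time to first failure is exponential with rate Σλ = 0.000153 + 0.000366 + 0.000161 + 0.000571 + 0.000115 + 0.000189 = 0.001555.
P(min > 1100) = e^(−0.001555·1100) = e^(−1.7105) ≈ 0.1808.

0.1808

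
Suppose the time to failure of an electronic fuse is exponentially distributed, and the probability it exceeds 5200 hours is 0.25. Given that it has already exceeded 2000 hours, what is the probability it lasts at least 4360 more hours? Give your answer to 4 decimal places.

From e^(−λ·5200) = 0.25, λ = −ln(0.25)/5200 = 0.000266595.
Memoryless: P(X > 2000+4360 | X > 2000) = P(X > 4360) = e^(−0.000266595·4360) ≈ 0.3127.

0.3127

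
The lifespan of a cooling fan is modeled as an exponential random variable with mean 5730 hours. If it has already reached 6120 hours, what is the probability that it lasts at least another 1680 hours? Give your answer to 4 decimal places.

0.7459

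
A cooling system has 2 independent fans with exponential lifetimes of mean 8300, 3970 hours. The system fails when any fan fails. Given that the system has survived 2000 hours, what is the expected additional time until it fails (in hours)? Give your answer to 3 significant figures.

2690

First-failure rate Σλ = 1/8300 + 1/3970 = 0.000372371.
By memorylessness the expected residual is 1/Σλ = 2685.49 hours, regardless of the 2000 already elapsed.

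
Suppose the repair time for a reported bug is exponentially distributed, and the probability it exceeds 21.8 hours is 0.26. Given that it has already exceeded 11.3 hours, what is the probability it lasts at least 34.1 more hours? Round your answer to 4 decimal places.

0.1216

From e^(−λ·21.8) = 0.26, λ = −ln(0.26)/21.8 = 0.0617924.
Memoryless: P(X > 11.3+34.1 | X > 11.3) = P(X > 34.1) = e^(−0.0617924·34.1) ≈ 0.1216.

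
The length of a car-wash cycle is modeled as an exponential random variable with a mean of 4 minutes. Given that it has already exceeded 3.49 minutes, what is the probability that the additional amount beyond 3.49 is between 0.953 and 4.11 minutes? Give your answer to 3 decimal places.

The rate is λ = 1/4 = 0.25 per minute.
Memoryless: the residual past 3.49 is again Exp(λ).
P(0.953 < residual < 4.11) = e^(−λ·0.953) − e^(−λ·4.11) = 0.78801 − 0.35790 ≈ 0.430.

0.430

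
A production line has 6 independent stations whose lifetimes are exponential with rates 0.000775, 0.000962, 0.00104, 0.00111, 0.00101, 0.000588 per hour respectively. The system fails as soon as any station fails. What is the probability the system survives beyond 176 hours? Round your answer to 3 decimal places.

0.381

The time to first failure is exponential with rate Σλ = 0.000775 + 0.000962 + 0.00104 + 0.00111 + 0.00101 + 0.000588 = 0.005485.
P(min > 176) = e^(−0.005485·176) = e^(−0.96536) ≈ 0.381.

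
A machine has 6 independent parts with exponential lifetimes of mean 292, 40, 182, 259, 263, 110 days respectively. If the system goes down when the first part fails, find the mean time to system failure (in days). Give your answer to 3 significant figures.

The first failure time is exponential with rate Σλ_i = 1/292 + 1/40 + 1/182 + 1/259 + 1/263 + 1/110 = 0.0506734 per day.
E[min] = 1/Σλ = 1/0.0506734 = 19.7342 days.

19.7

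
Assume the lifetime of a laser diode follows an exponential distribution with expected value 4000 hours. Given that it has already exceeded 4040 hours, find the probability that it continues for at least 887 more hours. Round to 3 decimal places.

0.801

The rate is λ = 1/4000 = 0.00025 per hour.
The exponential is memoryless, so the remaining time is again Exp(λ): the condition X > 4040 is irrelevant.
P(X > 887) = e^(−0.22175) ≈ 0.801.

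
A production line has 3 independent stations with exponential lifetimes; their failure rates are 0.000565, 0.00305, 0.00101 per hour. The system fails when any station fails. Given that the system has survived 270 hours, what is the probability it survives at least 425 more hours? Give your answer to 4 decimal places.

Time to first failure ~ Exp(Σλ) with Σλ = 0.004625.
By memorylessness, P(T > 270+425 | T > 270) = P(T > 425) = e^(−0.004625·425) ≈ 0.1401.

0.1401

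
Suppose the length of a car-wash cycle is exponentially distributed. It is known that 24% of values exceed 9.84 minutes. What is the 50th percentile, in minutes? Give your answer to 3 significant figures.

e^(−λ·9.84) = 0.24 ⇒ λ = −ln(0.24)/9.84 = 0.145032.
50th percentile: 1 − e^(−λt) = 0.5, t = −ln(0.5)/λ = 4.77927 minutes.

4.78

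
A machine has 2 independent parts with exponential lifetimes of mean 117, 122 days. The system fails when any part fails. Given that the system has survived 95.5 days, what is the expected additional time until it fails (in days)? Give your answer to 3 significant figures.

59.7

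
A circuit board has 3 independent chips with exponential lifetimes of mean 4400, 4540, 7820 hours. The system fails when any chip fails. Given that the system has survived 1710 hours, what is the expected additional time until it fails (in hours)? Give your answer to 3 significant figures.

1740

First-failure rate Σλ = 1/4400 + 1/4540 + 1/7820 = 0.000575414.
By memorylessness the expected residual is 1/Σλ = 1737.88 hours, regardless of the 1710 already elapsed.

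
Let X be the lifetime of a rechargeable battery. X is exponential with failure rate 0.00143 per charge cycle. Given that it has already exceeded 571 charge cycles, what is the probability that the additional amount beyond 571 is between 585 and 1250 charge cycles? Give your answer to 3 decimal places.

Memoryless: the residual past 571 is again Exp(λ).
P(585 < residual < 1250) = e^(−λ·585) − e^(−λ·1250) = 0.43320 − 0.16738 ≈ 0.266.

0.266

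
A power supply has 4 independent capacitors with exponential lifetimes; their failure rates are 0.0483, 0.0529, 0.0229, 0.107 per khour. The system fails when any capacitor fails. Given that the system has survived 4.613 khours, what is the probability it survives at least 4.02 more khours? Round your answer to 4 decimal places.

Time to first failure ~ Exp(Σλ) with Σλ = 0.2311.
By memorylessness, P(T > 4.613+4.02 | T > 4.613) = P(T > 4.02) = e^(−0.2311·4.02) ≈ 0.3949.

0.3949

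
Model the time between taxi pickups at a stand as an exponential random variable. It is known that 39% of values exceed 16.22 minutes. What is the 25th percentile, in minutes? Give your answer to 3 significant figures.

4.96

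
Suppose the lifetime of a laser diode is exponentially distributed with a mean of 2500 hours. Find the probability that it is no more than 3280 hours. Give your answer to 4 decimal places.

0.7307

The rate is λ = 1/2500 = 0.0004 per hour.
P(X ≤ 3280) = 1 − e^(−λ·3280) = 1 − e^(−1.312) ≈ 0.7307.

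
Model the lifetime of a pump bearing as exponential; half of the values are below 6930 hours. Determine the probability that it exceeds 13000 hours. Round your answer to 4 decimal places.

0.2725

For an exponential, median = ln(2)/λ, so λ = ln 2 / 6930 = 0.000100021 per hour.
P(X > 13000) = e^(−λ·13000) = e^(−1.3003) ≈ 0.2725.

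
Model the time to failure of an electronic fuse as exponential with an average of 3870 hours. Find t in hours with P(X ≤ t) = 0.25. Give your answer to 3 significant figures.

The rate is λ = 1/3870 = 0.000258398 per hour.
Set 1 − e^(−λt) = 0.25, so t = −ln(0.75)/λ = 0.28768/0.000258398 ≈ 1113.33 hours.

1110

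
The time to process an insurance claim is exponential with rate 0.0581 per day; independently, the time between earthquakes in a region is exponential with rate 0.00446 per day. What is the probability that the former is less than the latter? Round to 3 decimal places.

0.929

λ_1 = 0.0581, λ_2 = 0.00446.
For independent exponentials, P(the former < the latter) = λ_1/(λ_1+λ_2) = 0.0581/0.06256 ≈ 0.929.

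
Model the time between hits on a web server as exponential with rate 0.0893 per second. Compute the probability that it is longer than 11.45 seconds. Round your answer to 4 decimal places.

P(X > 11.45) = e^(−λ·11.45) = e^(−1.0225) ≈ 0.3597.

0.3597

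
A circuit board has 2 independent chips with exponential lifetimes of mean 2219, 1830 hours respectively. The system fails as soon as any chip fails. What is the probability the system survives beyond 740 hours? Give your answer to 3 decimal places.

0.478

The first failure time is exponential with rate Σλ_i = 1/2219 + 1/1830 = 0.000997102 per hour.
P(min > 740) = e^(−0.000997102·740) = e^(−0.73786) ≈ 0.478.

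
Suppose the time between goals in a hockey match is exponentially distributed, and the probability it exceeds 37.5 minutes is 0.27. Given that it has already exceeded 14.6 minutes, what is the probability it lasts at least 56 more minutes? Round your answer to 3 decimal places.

From e^(−λ·37.5) = 0.27, λ = −ln(0.27)/37.5 = 0.0349156.
Memoryless: P(X > 14.6+56 | X > 14.6) = P(X > 56) = e^(−0.0349156·56) ≈ 0.142.

0.142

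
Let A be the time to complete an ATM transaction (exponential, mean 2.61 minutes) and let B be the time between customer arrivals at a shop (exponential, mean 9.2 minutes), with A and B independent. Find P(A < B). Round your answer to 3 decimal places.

0.779

λ_1 = 1/2.61 = 0.383142, λ_2 = 1/9.2 = 0.108696.
For independent exponentials, P(A < B) = λ_1/(λ_1+λ_2) = 0.383142/0.491837 ≈ 0.779.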